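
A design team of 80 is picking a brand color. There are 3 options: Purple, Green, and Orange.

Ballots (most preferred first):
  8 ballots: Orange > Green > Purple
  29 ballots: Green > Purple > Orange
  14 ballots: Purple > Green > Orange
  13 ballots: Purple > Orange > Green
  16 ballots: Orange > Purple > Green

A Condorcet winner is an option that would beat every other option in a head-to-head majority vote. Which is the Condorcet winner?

Purple vs Green: 43–37
Purple vs Orange: 56–24
Purple beats every other option.

Purple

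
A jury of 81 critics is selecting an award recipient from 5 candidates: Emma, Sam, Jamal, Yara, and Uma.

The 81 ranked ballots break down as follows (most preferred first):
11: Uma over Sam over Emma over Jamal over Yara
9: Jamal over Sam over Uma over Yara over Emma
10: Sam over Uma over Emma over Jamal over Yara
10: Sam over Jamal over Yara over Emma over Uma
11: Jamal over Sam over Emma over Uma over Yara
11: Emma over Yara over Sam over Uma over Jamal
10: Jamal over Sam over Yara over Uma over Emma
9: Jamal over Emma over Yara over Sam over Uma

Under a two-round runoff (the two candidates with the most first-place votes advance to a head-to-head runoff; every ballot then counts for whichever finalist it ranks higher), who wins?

Sam

Round 1 first-place votes: Emma 11, Sam 20, Jamal 39, Yara 0, Uma 11. Jamal and Sam advance.
Runoff: Jamal is ranked above Sam on 39 ballots, Sam above Jamal on 42.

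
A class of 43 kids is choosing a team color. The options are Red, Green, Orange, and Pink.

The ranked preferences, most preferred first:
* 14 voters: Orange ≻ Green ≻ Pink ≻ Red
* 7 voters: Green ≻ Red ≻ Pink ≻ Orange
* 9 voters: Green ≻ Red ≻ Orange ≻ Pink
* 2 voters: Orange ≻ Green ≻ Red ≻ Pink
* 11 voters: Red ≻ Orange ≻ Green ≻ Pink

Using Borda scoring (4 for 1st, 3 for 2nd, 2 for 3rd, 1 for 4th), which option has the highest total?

Red: 14×1 + 7×3 + 9×3 + 2×2 + 11×4 = 110
Green: 14×3 + 7×4 + 9×4 + 2×3 + 11×2 = 134
Orange: 14×4 + 7×1 + 9×2 + 2×4 + 11×3 = 122
Pink: 14×2 + 7×2 + 9×1 + 2×1 + 11×1 = 64

Green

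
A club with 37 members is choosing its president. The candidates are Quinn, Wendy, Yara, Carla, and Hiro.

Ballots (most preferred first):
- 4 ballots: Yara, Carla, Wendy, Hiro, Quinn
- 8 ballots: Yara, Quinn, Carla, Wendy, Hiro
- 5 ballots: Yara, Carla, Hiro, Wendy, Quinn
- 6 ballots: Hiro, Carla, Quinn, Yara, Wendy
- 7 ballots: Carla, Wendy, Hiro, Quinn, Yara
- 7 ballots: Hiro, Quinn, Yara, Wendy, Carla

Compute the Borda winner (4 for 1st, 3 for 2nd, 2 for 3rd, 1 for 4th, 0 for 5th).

Quinn: 4×0 + 8×3 + 5×0 + 6×2 + 7×1 + 7×3 = 64
Wendy: 4×2 + 8×1 + 5×1 + 6×0 + 7×3 + 7×1 = 49
Yara: 4×4 + 8×4 + 5×4 + 6×1 + 7×0 + 7×2 = 88
Carla: 4×3 + 8×2 + 5×3 + 6×3 + 7×4 + 7×0 = 89
Hiro: 4×1 + 8×0 + 5×2 + 6×4 + 7×2 + 7×4 = 80

Carla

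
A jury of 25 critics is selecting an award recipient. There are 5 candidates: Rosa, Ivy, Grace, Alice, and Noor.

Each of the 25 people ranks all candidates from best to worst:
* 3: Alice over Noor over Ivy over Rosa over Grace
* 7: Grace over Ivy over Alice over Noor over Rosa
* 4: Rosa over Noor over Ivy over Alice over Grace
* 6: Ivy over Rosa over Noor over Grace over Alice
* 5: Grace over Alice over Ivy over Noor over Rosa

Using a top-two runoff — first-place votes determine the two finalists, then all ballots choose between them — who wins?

Round 1 first-place votes: Rosa 4, Ivy 6, Grace 12, Alice 3, Noor 0. Grace and Ivy advance.
Runoff: Grace is ranked above Ivy on 12 ballots, Ivy above Grace on 13.

Ivy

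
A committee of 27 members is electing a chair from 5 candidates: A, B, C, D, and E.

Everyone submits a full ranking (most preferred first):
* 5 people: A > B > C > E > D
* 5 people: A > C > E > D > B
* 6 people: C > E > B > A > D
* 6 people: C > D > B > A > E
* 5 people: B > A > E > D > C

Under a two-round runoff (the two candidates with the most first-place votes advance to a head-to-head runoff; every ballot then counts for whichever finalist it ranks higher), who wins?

Round 1 first-place votes: A 10, B 5, C 12, D 0, E 0. C and A advance.
Runoff: C is ranked above A on 12 ballots, A above C on 15.

A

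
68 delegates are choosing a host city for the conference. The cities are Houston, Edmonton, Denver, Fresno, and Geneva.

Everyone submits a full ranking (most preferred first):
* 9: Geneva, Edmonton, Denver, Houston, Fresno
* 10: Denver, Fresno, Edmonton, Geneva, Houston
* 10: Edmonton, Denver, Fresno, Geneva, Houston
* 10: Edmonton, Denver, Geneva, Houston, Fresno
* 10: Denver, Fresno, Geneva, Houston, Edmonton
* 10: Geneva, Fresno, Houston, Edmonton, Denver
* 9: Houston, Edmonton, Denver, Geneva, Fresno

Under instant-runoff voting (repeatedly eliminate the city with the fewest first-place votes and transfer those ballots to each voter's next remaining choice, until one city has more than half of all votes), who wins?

Edmonton

Round 1: Houston 9, Edmonton 20, Denver 20, Fresno 0, Geneva 19. Fresno eliminated.
Round 2: Houston 9, Edmonton 20, Denver 20, Geneva 19. Houston eliminated.
Round 3: Edmonton 29, Denver 20, Geneva 19. Geneva eliminated.
Round 4: Edmonton 48, Denver 20. Edmonton has a majority (≥35).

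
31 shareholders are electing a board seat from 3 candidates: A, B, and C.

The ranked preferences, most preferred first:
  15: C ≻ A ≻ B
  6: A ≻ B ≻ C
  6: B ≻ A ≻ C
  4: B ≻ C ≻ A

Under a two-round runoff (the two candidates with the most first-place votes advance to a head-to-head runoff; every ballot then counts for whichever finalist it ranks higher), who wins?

B

Round 1 first-place votes: A 6, B 10, C 15. C and B advance.
Runoff: C is ranked above B on 15 ballots, B above C on 16.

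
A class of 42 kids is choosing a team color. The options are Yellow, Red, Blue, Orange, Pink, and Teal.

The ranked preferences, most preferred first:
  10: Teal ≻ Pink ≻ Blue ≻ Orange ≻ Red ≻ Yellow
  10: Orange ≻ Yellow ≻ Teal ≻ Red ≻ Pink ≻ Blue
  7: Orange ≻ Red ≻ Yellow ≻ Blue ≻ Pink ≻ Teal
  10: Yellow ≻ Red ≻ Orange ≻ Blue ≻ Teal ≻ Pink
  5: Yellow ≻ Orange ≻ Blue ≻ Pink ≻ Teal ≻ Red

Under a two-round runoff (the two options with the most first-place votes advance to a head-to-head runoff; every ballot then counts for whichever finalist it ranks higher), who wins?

Orange

Round 1 first-place votes: Yellow 15, Red 0, Blue 0, Orange 17, Pink 0, Teal 10. Orange and Yellow advance.
Runoff: Orange is ranked above Yellow on 27 ballots, Yellow above Orange on 15.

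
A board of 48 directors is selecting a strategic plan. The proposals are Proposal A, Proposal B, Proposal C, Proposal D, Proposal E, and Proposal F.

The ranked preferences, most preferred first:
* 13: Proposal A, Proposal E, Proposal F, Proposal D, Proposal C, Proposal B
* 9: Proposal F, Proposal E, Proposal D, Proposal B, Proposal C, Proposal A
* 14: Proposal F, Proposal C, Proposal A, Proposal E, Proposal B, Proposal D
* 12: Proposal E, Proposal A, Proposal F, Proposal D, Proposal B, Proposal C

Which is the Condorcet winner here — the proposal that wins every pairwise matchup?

Proposal A

Proposal A vs Proposal B: 39–9
Proposal A vs Proposal C: 25–23
Proposal A vs Proposal D: 39–9
Proposal A vs Proposal E: 27–21
Proposal A vs Proposal F: 25–23
Proposal A beats every other proposal.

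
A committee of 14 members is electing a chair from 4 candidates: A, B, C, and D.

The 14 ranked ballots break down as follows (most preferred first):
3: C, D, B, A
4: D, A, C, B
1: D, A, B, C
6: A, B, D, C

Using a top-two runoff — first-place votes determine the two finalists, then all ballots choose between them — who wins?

D

Round 1 first-place votes: A 6, B 0, C 3, D 5. A and D advance.
Runoff: A is ranked above D on 6 ballots, D above A on 8.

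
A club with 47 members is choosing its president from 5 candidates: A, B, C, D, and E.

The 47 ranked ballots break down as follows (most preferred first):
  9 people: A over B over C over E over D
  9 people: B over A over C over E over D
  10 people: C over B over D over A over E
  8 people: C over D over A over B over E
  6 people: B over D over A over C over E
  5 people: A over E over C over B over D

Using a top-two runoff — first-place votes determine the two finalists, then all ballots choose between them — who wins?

B

Round 1 first-place votes: A 14, B 15, C 18, D 0, E 0. C and B advance.
Runoff: C is ranked above B on 23 ballots, B above C on 24.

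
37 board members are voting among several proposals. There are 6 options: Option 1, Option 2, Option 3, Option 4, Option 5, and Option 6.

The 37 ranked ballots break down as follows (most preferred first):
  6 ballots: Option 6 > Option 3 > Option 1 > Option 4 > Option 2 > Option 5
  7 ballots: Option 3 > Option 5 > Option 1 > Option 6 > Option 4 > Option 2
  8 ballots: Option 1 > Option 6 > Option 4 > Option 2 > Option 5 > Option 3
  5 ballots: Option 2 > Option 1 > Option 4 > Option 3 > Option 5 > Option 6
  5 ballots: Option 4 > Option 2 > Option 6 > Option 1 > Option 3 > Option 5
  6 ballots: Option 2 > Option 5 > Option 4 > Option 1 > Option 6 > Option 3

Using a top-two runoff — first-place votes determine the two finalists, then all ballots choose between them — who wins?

Option 1

Round 1 first-place votes: Option 1 8, Option 2 11, Option 3 7, Option 4 5, Option 5 0, Option 6 6. Option 2 and Option 1 advance.
Runoff: Option 2 is ranked above Option 1 on 16 ballots, Option 1 above Option 2 on 21.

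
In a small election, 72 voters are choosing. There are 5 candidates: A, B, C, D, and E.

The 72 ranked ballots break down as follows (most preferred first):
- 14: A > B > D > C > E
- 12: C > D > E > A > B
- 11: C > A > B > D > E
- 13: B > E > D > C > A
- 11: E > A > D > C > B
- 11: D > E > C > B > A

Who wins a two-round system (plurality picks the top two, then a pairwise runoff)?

Round 1 first-place votes: A 14, B 13, C 23, D 11, E 11. C and A advance.
Runoff: C is ranked above A on 47 ballots, A above C on 25.

C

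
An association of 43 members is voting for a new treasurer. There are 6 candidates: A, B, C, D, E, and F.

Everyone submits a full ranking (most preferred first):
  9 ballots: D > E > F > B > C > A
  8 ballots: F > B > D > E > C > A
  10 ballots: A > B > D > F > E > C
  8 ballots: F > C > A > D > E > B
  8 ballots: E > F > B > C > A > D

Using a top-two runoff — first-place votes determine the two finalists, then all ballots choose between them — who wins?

F

Round 1 first-place votes: A 10, B 0, C 0, D 9, E 8, F 16. F and A advance.
Runoff: F is ranked above A on 33 ballots, A above F on 10.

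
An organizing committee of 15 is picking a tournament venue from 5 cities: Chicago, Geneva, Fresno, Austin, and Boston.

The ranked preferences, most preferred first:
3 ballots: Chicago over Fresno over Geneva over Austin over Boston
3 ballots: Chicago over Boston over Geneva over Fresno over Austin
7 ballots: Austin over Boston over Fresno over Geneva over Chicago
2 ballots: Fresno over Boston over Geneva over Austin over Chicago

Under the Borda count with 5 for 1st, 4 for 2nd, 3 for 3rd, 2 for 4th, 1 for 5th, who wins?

Boston

Chicago: 3×5 + 3×5 + 7×1 + 2×1 = 39
Geneva: 3×3 + 3×3 + 7×2 + 2×3 = 38
Fresno: 3×4 + 3×2 + 7×3 + 2×5 = 49
Austin: 3×2 + 3×1 + 7×5 + 2×2 = 48
Boston: 3×1 + 3×4 + 7×4 + 2×4 = 51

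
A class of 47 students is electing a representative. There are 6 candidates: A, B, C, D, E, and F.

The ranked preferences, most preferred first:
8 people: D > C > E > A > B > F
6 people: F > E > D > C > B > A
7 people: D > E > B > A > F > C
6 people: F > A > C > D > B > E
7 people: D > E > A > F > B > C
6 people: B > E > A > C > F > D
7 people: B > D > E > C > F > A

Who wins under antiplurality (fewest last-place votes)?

B

Last-place votes: A 13, B 0, C 14, D 6, E 6, F 8.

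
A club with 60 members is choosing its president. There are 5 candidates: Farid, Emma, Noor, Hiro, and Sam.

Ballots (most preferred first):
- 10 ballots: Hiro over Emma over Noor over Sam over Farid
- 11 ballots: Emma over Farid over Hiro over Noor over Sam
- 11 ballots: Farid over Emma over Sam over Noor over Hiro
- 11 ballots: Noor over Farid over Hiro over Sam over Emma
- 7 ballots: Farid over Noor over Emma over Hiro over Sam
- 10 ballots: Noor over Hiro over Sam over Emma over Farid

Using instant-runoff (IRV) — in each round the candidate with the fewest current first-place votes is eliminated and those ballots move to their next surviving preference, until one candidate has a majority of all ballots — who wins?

Emma

Round 1: Farid 18, Emma 11, Noor 21, Hiro 10, Sam 0. Sam eliminated.
Round 2: Farid 18, Emma 11, Noor 21, Hiro 10. Hiro eliminated.
Round 3: Farid 18, Emma 21, Noor 21. Farid eliminated.
Round 4: Emma 32, Noor 28. Emma has a majority (≥31).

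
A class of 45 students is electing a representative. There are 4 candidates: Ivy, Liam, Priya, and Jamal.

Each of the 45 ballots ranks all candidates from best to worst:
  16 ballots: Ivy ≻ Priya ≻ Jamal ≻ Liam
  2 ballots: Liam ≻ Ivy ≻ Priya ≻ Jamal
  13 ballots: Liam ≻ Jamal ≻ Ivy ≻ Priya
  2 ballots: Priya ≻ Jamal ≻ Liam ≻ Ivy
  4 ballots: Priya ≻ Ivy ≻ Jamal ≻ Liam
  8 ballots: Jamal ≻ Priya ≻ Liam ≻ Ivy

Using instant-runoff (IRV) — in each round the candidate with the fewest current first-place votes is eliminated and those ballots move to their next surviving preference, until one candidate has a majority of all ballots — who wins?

Round 1: Ivy 16, Liam 15, Priya 6, Jamal 8. Priya eliminated.
Round 2: Ivy 20, Liam 15, Jamal 10. Jamal eliminated.
Round 3: Ivy 20, Liam 25. Liam has a majority (≥23).

Liam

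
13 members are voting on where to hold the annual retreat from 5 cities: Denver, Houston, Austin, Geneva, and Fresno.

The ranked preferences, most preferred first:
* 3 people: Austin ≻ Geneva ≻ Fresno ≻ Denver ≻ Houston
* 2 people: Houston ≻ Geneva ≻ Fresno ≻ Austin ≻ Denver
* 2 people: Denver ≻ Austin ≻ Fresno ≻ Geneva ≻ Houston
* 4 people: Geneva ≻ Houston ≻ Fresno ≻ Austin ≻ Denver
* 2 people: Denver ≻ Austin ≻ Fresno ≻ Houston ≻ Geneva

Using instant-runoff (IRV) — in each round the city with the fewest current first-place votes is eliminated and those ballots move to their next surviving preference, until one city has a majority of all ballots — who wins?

Geneva

Round 1: Denver 4, Houston 2, Austin 3, Geneva 4, Fresno 0. Fresno eliminated.
Round 2: Denver 4, Houston 2, Austin 3, Geneva 4. Houston eliminated.
Round 3: Denver 4, Austin 3, Geneva 6. Austin eliminated.
Round 4: Denver 4, Geneva 9. Geneva has a majority (≥7).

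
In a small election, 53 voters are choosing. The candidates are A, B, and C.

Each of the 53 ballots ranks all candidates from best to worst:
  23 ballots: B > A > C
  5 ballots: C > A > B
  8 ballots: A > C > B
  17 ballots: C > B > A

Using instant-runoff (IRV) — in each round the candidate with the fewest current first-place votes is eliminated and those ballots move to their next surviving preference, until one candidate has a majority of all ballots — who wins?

C

Round 1: A 8, B 23, C 22. A eliminated.
Round 2: B 23, C 30. C has a majority (≥27).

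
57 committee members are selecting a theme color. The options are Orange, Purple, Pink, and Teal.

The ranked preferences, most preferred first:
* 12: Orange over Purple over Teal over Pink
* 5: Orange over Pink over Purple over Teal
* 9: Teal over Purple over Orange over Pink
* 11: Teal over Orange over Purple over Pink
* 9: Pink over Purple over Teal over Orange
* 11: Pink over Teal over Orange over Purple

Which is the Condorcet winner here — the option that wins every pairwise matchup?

Teal vs Orange: 40–17
Teal vs Purple: 31–26
Teal vs Pink: 32–25
Teal beats every other option.

Teal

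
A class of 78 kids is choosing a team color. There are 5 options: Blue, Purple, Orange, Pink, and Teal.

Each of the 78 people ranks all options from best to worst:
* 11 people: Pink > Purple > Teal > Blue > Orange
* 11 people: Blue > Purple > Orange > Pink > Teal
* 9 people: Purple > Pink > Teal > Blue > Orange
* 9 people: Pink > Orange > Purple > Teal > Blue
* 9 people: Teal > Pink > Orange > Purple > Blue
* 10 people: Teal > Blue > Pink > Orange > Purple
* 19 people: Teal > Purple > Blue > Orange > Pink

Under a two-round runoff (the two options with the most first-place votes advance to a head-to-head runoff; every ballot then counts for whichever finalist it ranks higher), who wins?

Pink

Round 1 first-place votes: Blue 11, Purple 9, Orange 0, Pink 20, Teal 38. Teal and Pink advance.
Runoff: Teal is ranked above Pink on 38 ballots, Pink above Teal on 40.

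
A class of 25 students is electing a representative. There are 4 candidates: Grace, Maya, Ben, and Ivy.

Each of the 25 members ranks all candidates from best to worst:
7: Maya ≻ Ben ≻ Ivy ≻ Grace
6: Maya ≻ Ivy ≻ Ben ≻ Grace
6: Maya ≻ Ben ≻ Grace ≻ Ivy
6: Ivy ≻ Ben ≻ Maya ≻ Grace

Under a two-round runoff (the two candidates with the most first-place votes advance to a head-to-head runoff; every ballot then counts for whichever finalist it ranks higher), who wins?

Maya

Round 1 first-place votes: Grace 0, Maya 19, Ben 0, Ivy 6. Maya and Ivy advance.
Runoff: Maya is ranked above Ivy on 19 ballots, Ivy above Maya on 6.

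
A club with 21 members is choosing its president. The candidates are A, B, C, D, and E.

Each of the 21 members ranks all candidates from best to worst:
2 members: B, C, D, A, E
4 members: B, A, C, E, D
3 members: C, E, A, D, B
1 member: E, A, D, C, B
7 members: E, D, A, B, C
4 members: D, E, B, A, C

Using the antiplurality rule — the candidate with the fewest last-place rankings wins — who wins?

Last-place votes: A 0, B 4, C 11, D 4, E 2.

A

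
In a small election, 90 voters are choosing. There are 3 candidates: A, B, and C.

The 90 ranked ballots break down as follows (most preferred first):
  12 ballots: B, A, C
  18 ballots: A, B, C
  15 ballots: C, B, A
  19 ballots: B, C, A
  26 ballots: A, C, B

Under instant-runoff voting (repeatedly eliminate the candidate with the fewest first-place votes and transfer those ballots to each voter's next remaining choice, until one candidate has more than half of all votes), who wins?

B

Round 1: A 44, B 31, C 15. C eliminated.
Round 2: A 44, B 46. B has a majority (≥46).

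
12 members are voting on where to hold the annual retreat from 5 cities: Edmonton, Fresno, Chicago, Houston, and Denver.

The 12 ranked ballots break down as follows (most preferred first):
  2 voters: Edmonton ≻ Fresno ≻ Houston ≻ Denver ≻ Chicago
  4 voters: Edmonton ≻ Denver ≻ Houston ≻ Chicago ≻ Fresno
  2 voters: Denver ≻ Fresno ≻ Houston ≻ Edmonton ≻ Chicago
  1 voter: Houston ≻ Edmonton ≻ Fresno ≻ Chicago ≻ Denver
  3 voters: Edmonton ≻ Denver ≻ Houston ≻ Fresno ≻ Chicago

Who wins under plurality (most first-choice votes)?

Edmonton

First-place votes: Edmonton 9, Fresno 0, Chicago 0, Houston 1, Denver 2.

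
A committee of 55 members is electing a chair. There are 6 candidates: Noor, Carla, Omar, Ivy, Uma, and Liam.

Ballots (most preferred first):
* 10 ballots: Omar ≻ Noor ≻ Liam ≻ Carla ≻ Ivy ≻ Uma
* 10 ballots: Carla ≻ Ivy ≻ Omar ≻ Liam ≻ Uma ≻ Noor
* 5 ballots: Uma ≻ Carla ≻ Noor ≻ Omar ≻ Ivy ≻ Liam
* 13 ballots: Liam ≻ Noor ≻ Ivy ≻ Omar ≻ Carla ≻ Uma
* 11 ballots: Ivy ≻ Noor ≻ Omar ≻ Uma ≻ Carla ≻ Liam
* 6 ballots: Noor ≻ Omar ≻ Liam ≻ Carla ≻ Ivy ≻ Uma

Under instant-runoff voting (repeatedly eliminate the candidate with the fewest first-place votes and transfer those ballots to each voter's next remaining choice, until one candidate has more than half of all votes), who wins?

Round 1: Noor 6, Carla 10, Omar 10, Ivy 11, Uma 5, Liam 13. Uma eliminated.
Round 2: Noor 6, Carla 15, Omar 10, Ivy 11, Liam 13. Noor eliminated.
Round 3: Carla 15, Omar 16, Ivy 11, Liam 13. Ivy eliminated.
Round 4: Carla 15, Omar 27, Liam 13. Liam eliminated.
Round 5: Carla 15, Omar 40. Omar has a majority (≥28).

Omar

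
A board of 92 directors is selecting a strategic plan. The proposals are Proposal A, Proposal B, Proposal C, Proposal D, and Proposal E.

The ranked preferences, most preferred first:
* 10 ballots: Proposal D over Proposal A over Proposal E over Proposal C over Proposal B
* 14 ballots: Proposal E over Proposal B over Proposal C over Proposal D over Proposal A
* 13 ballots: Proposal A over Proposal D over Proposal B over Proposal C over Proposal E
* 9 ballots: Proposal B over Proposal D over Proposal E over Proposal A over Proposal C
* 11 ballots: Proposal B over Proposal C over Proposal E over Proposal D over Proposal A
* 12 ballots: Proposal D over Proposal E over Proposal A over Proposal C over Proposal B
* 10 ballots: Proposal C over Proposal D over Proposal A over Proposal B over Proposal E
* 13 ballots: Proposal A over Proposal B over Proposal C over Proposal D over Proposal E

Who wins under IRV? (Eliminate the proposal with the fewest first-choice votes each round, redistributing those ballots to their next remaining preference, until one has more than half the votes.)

Round 1: Proposal A 26, Proposal B 20, Proposal C 10, Proposal D 22, Proposal E 14. Proposal C eliminated.
Round 2: Proposal A 26, Proposal B 20, Proposal D 32, Proposal E 14. Proposal E eliminated.
Round 3: Proposal A 26, Proposal B 34, Proposal D 32. Proposal A eliminated.
Round 4: Proposal B 47, Proposal D 45. Proposal B has a majority (≥47).

Proposal B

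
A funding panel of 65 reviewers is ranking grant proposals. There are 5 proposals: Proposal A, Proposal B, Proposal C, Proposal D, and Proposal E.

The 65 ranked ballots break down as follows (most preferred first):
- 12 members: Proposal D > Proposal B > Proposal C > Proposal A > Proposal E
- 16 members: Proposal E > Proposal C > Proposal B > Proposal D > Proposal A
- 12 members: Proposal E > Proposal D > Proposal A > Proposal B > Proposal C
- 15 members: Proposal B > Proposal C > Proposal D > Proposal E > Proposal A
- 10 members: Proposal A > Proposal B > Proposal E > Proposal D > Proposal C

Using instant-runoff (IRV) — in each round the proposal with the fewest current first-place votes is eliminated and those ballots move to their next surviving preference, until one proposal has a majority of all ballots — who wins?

Proposal B

Round 1: Proposal A 10, Proposal B 15, Proposal C 0, Proposal D 12, Proposal E 28. Proposal C eliminated.
Round 2: Proposal A 10, Proposal B 15, Proposal D 12, Proposal E 28. Proposal A eliminated.
Round 3: Proposal B 25, Proposal D 12, Proposal E 28. Proposal D eliminated.
Round 4: Proposal B 37, Proposal E 28. Proposal B has a majority (≥33).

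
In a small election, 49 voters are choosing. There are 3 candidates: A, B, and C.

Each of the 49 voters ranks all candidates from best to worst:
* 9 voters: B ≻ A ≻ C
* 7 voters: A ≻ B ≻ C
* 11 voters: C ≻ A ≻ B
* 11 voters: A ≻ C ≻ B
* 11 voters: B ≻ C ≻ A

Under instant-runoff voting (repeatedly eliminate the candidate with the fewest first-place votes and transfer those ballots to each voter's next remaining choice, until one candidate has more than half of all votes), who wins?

A

Round 1: A 18, B 20, C 11. C eliminated.
Round 2: A 29, B 20. A has a majority (≥25).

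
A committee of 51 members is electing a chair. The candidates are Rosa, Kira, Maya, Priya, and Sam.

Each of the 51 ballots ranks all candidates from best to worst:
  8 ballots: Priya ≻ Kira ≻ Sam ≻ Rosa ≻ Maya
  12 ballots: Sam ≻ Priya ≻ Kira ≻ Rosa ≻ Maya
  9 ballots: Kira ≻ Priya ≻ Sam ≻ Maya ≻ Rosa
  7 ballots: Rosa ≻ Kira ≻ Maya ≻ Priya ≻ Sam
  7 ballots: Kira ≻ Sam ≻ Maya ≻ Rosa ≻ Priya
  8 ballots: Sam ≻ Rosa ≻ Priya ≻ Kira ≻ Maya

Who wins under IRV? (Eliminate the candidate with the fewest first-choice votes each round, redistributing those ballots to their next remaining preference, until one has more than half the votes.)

Round 1: Rosa 7, Kira 16, Maya 0, Priya 8, Sam 20. Maya eliminated.
Round 2: Rosa 7, Kira 16, Priya 8, Sam 20. Rosa eliminated.
Round 3: Kira 23, Priya 8, Sam 20. Priya eliminated.
Round 4: Kira 31, Sam 20. Kira has a majority (≥26).

Kira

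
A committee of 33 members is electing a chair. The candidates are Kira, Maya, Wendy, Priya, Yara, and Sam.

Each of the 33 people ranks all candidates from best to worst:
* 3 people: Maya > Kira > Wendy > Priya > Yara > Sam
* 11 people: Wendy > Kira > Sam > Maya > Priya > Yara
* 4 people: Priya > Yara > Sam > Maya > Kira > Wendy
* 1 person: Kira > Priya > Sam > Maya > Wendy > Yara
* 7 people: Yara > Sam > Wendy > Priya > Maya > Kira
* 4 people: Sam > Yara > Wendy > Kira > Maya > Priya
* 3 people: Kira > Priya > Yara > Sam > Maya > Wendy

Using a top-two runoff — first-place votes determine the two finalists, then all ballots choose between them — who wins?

Round 1 first-place votes: Kira 4, Maya 3, Wendy 11, Priya 4, Yara 7, Sam 4. Wendy and Yara advance.
Runoff: Wendy is ranked above Yara on 15 ballots, Yara above Wendy on 18.

Yara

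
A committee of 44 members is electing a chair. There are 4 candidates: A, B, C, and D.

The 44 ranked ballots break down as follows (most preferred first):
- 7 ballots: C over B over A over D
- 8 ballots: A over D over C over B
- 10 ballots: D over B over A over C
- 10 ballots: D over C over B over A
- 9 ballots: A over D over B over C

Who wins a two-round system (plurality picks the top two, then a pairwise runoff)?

Round 1 first-place votes: A 17, B 0, C 7, D 20. D and A advance.
Runoff: D is ranked above A on 20 ballots, A above D on 24.

A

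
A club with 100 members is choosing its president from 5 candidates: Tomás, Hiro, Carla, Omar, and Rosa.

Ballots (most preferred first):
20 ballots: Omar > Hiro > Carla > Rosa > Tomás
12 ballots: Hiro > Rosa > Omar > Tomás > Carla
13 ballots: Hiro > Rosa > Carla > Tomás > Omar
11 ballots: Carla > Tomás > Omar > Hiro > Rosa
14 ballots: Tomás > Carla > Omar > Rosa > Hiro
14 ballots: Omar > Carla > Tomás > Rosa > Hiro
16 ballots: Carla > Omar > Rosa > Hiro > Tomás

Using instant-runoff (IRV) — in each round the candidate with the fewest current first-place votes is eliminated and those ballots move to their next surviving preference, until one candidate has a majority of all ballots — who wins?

Carla

Round 1: Tomás 14, Hiro 25, Carla 27, Omar 34, Rosa 0. Rosa eliminated.
Round 2: Tomás 14, Hiro 25, Carla 27, Omar 34. Tomás eliminated.
Round 3: Hiro 25, Carla 41, Omar 34. Hiro eliminated.
Round 4: Carla 54, Omar 46. Carla has a majority (≥51).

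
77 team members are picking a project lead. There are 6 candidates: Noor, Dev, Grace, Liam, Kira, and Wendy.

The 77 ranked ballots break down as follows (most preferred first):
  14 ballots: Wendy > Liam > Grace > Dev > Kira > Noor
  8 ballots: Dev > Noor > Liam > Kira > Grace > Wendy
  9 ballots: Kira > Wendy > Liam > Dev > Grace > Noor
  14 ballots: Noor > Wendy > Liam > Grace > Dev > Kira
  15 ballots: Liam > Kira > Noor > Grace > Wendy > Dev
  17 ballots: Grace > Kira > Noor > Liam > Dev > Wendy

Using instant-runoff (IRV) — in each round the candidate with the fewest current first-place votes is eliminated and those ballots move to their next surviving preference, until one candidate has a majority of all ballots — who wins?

Noor

Round 1: Noor 14, Dev 8, Grace 17, Liam 15, Kira 9, Wendy 14. Dev eliminated.
Round 2: Noor 22, Grace 17, Liam 15, Kira 9, Wendy 14. Kira eliminated.
Round 3: Noor 22, Grace 17, Liam 15, Wendy 23. Liam eliminated.
Round 4: Noor 37, Grace 17, Wendy 23. Grace eliminated.
Round 5: Noor 54, Wendy 23. Noor has a majority (≥39).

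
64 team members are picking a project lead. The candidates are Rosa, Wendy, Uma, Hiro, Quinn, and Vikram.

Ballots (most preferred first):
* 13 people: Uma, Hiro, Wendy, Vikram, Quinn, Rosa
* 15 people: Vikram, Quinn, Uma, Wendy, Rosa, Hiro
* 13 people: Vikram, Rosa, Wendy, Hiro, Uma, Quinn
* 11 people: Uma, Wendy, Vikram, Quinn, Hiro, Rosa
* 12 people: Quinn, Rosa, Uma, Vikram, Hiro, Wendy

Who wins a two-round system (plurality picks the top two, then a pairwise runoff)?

Uma

Round 1 first-place votes: Rosa 0, Wendy 0, Uma 24, Hiro 0, Quinn 12, Vikram 28. Vikram and Uma advance.
Runoff: Vikram is ranked above Uma on 28 ballots, Uma above Vikram on 36.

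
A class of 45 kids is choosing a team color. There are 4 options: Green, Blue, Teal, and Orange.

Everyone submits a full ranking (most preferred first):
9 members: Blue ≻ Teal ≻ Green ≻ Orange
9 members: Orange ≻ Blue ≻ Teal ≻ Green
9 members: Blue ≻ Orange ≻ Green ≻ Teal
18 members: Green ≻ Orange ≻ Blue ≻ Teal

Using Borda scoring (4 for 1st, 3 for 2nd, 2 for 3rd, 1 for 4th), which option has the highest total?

Green: 9×2 + 9×1 + 9×2 + 18×4 = 117
Blue: 9×4 + 9×3 + 9×4 + 18×2 = 135
Teal: 9×3 + 9×2 + 9×1 + 18×1 = 72
Orange: 9×1 + 9×4 + 9×3 + 18×3 = 126

Blue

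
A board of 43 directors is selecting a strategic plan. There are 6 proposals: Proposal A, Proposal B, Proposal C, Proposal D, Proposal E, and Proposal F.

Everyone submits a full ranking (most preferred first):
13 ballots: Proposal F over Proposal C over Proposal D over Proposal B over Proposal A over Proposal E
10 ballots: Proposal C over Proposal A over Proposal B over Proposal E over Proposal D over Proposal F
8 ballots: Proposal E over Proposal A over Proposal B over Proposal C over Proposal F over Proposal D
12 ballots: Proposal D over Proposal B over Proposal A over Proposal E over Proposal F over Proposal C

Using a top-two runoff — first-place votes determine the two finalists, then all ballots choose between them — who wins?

Proposal D

Round 1 first-place votes: Proposal A 0, Proposal B 0, Proposal C 10, Proposal D 12, Proposal E 8, Proposal F 13. Proposal F and Proposal D advance.
Runoff: Proposal F is ranked above Proposal D on 21 ballots, Proposal D above Proposal F on 22.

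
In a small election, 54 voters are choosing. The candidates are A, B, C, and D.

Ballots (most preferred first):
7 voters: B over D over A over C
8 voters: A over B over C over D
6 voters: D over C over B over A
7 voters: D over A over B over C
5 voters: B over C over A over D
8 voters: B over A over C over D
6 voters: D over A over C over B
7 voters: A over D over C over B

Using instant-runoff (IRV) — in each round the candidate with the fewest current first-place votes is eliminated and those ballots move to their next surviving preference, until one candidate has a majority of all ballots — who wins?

Round 1: A 15, B 20, C 0, D 19. C eliminated.
Round 2: A 15, B 20, D 19. A eliminated.
Round 3: B 28, D 26. B has a majority (≥28).

B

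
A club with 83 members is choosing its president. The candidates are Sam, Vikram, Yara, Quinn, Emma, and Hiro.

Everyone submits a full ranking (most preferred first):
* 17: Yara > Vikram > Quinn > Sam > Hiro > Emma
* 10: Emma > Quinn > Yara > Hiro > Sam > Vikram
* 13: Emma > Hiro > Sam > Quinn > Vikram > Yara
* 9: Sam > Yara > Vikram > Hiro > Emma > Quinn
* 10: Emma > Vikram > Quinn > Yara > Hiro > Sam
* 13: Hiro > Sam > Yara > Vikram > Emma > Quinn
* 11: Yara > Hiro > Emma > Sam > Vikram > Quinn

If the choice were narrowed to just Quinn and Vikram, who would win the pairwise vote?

Vikram

Quinn is ranked above Vikram on 23 ballots; Vikram above Quinn on 60.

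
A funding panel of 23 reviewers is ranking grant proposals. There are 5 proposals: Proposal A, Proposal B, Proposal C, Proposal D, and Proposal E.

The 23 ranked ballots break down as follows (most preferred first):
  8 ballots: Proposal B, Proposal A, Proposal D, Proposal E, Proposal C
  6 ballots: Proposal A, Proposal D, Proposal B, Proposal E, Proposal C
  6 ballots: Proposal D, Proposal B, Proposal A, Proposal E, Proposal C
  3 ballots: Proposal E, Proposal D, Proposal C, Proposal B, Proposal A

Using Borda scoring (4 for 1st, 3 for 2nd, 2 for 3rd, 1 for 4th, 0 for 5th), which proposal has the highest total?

Proposal A: 8×3 + 6×4 + 6×2 + 3×0 = 60
Proposal B: 8×4 + 6×2 + 6×3 + 3×1 = 65
Proposal C: 8×0 + 6×0 + 6×0 + 3×2 = 6
Proposal D: 8×2 + 6×3 + 6×4 + 3×3 = 67
Proposal E: 8×1 + 6×1 + 6×1 + 3×4 = 32

Proposal D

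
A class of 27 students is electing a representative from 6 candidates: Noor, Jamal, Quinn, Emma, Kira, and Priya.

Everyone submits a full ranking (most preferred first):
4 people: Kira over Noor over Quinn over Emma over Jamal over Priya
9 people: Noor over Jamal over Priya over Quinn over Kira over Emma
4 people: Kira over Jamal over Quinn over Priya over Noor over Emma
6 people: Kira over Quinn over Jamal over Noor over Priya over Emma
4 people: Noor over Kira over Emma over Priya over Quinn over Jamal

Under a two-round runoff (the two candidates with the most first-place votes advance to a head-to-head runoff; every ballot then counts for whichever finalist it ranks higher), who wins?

Kira

Round 1 first-place votes: Noor 13, Jamal 0, Quinn 0, Emma 0, Kira 14, Priya 0. Kira and Noor advance.
Runoff: Kira is ranked above Noor on 14 ballots, Noor above Kira on 13.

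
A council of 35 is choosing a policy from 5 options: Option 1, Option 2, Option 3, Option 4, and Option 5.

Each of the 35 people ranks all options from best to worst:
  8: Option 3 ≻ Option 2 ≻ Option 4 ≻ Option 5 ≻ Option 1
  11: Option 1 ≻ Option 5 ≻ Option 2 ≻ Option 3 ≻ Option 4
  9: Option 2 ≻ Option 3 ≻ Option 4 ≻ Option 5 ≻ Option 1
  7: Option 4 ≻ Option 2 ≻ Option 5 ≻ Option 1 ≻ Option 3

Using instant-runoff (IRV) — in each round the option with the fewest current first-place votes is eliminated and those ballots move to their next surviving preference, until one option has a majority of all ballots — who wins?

Option 2

Round 1: Option 1 11, Option 2 9, Option 3 8, Option 4 7, Option 5 0. Option 5 eliminated.
Round 2: Option 1 11, Option 2 9, Option 3 8, Option 4 7. Option 4 eliminated.
Round 3: Option 1 11, Option 2 16, Option 3 8. Option 3 eliminated.
Round 4: Option 1 11, Option 2 24. Option 2 has a majority (≥18).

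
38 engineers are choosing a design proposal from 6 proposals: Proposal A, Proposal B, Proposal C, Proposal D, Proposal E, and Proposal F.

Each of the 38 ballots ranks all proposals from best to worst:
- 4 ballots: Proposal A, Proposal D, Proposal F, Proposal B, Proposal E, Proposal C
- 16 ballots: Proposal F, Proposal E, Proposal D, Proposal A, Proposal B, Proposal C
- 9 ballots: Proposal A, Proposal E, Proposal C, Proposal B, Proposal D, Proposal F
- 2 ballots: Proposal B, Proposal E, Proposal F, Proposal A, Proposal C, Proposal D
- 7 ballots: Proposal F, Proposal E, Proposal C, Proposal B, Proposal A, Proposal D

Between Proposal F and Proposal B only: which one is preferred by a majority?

Proposal F

Proposal F is ranked above Proposal B on 27 ballots; Proposal B above Proposal F on 11.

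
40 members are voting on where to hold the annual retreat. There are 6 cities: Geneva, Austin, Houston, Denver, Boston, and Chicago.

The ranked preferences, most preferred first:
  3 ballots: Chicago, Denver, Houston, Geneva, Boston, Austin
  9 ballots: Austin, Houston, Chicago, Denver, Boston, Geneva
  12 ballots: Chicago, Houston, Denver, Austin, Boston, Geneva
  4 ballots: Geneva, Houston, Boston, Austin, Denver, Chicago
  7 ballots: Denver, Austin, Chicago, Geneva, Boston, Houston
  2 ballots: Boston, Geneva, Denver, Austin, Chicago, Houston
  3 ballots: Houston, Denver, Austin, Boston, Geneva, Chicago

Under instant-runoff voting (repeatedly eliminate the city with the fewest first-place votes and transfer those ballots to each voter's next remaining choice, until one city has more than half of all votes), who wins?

Austin

Round 1: Geneva 4, Austin 9, Houston 3, Denver 7, Boston 2, Chicago 15. Boston eliminated.
Round 2: Geneva 6, Austin 9, Houston 3, Denver 7, Chicago 15. Houston eliminated.
Round 3: Geneva 6, Austin 9, Denver 10, Chicago 15. Geneva eliminated.
Round 4: Austin 13, Denver 12, Chicago 15. Denver eliminated.
Round 5: Austin 25, Chicago 15. Austin has a majority (≥21).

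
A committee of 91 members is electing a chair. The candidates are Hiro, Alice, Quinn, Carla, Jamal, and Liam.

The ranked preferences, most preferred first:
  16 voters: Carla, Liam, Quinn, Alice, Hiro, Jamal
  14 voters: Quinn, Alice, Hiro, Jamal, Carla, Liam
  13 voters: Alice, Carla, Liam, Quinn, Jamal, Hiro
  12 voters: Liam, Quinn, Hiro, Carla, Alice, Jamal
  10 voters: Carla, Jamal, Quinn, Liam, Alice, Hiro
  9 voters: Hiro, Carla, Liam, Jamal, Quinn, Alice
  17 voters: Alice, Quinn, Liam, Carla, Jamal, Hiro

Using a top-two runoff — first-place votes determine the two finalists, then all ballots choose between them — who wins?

Round 1 first-place votes: Hiro 9, Alice 30, Quinn 14, Carla 26, Jamal 0, Liam 12. Alice and Carla advance.
Runoff: Alice is ranked above Carla on 44 ballots, Carla above Alice on 47.

Carla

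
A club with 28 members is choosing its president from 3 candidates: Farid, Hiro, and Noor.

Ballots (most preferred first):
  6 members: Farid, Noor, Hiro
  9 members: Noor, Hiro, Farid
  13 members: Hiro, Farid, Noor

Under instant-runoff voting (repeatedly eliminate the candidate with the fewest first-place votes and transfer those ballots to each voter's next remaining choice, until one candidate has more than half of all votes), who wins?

Noor

Round 1: Farid 6, Hiro 13, Noor 9. Farid eliminated.
Round 2: Hiro 13, Noor 15. Noor has a majority (≥15).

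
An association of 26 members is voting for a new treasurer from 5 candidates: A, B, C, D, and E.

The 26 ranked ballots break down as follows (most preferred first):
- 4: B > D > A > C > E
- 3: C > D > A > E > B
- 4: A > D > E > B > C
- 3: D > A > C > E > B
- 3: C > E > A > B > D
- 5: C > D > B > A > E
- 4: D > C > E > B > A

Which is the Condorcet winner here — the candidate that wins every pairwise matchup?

D vs A: 19–7
D vs B: 19–7
D vs C: 15–11
D vs E: 23–3
D beats every other candidate.

D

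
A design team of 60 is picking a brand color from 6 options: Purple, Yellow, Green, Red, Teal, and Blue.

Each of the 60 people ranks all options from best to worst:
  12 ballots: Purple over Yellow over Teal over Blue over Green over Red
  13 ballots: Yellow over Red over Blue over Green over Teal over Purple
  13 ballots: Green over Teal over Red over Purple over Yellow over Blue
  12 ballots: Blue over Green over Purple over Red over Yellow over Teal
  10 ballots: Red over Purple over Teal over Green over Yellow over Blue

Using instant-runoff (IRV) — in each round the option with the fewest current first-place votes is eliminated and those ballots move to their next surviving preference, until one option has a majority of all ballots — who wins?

Green

Round 1: Purple 12, Yellow 13, Green 13, Red 10, Teal 0, Blue 12. Teal eliminated.
Round 2: Purple 12, Yellow 13, Green 13, Red 10, Blue 12. Red eliminated.
Round 3: Purple 22, Yellow 13, Green 13, Blue 12. Blue eliminated.
Round 4: Purple 22, Yellow 13, Green 25. Yellow eliminated.
Round 5: Purple 22, Green 38. Green has a majority (≥31).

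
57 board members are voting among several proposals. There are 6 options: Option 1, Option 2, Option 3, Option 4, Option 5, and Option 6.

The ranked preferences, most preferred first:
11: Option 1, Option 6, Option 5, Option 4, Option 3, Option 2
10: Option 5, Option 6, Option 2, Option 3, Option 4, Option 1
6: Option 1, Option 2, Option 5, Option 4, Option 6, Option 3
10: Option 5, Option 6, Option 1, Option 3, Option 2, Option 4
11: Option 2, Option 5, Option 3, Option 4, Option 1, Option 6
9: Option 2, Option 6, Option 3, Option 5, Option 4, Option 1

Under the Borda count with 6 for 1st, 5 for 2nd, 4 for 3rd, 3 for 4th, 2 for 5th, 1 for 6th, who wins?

Option 1: 11×6 + 10×1 + 6×6 + 10×4 + 11×2 + 9×1 = 183
Option 2: 11×1 + 10×4 + 6×5 + 10×2 + 11×6 + 9×6 = 221
Option 3: 11×2 + 10×3 + 6×1 + 10×3 + 11×4 + 9×4 = 168
Option 4: 11×3 + 10×2 + 6×3 + 10×1 + 11×3 + 9×2 = 132
Option 5: 11×4 + 10×6 + 6×4 + 10×6 + 11×5 + 9×3 = 270
Option 6: 11×5 + 10×5 + 6×2 + 10×5 + 11×1 + 9×5 = 223

Option 5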